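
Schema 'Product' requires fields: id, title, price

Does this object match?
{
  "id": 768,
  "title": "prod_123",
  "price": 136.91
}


Checking required fields... All present.
Valid - all required fields present


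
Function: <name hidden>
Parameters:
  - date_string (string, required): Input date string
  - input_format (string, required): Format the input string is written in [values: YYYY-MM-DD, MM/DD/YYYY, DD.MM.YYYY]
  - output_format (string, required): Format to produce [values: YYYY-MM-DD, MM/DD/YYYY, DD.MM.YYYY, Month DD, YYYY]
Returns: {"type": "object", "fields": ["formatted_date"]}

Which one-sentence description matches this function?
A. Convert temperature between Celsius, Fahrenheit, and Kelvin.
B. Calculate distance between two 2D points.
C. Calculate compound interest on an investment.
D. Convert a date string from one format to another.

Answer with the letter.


Parameters date_string, input_format, output_format and return ["formatted_date"] fit: Convert a date string from one format to another.
D


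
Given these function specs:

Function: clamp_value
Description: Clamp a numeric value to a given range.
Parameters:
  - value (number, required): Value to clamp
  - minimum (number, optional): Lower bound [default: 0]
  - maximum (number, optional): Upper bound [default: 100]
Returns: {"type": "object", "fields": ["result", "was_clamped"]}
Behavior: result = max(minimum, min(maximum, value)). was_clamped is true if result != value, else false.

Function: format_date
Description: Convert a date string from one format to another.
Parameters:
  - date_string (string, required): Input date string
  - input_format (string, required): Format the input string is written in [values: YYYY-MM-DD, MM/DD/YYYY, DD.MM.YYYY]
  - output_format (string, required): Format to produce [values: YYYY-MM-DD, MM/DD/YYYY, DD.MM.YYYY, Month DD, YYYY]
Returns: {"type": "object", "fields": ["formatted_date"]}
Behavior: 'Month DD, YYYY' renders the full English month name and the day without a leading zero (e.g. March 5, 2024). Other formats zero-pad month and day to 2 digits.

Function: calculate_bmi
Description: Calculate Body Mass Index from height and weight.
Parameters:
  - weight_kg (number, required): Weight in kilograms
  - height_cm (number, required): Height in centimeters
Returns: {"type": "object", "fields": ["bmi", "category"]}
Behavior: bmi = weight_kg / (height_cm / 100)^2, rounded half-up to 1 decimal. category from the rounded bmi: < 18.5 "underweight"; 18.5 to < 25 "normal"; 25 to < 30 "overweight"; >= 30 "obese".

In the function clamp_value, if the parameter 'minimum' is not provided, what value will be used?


The clamp_value spec declares:
  - minimum (number, optional): Lower bound [default: 0]
Default:
0


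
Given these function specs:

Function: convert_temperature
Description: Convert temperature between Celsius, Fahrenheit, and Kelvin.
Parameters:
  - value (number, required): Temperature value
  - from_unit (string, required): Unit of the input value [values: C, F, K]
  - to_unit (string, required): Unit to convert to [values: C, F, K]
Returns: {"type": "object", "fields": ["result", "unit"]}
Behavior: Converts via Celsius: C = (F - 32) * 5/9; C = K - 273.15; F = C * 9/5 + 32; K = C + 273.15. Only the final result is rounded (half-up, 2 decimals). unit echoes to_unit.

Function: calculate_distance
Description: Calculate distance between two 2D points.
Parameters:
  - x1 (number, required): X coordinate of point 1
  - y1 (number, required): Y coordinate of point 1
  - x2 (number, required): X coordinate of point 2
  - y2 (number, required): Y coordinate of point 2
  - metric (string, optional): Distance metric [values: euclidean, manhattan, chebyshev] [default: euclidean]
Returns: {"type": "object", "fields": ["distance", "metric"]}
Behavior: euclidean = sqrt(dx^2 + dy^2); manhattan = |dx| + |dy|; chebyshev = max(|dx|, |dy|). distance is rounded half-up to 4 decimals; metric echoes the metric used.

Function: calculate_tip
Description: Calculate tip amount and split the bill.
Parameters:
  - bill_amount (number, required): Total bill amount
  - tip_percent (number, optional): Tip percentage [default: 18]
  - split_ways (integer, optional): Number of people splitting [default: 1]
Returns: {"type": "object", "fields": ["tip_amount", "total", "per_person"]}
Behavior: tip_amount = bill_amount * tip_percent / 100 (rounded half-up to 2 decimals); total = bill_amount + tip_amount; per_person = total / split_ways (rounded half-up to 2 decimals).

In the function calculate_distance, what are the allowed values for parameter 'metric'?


The calculate_distance spec declares:
  - metric (string, optional): Distance metric [values: euclidean, manhattan, chebyshev] [default: euclidean]
Allowed values:
euclidean, manhattan, chebyshev


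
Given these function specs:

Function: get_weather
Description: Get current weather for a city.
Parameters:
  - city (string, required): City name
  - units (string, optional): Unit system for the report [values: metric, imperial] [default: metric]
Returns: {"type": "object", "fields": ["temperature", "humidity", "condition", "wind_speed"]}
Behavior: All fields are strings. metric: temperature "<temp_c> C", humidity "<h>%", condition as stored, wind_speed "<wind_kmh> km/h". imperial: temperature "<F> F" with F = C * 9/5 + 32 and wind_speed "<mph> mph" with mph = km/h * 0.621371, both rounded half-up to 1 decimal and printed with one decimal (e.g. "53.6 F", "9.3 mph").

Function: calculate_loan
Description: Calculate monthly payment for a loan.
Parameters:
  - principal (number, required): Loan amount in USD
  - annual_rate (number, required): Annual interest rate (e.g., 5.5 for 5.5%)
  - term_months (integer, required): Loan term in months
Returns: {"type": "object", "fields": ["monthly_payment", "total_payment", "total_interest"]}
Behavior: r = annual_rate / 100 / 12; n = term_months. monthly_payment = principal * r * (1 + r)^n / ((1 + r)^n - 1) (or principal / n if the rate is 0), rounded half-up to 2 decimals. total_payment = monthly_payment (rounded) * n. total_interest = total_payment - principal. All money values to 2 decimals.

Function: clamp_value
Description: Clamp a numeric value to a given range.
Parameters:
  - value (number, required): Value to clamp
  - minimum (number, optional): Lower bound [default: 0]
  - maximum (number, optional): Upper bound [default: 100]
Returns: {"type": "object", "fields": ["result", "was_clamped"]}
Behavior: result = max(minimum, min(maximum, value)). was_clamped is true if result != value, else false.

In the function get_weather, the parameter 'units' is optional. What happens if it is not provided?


The get_weather spec declares:
  - units (string, optional): Unit system for the report [values: metric, imperial] [default: metric]
It defaults to metric


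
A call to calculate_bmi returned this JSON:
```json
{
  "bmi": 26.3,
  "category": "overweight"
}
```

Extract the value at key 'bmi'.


26.3


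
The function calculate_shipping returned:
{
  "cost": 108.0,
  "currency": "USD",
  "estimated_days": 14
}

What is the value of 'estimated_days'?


14


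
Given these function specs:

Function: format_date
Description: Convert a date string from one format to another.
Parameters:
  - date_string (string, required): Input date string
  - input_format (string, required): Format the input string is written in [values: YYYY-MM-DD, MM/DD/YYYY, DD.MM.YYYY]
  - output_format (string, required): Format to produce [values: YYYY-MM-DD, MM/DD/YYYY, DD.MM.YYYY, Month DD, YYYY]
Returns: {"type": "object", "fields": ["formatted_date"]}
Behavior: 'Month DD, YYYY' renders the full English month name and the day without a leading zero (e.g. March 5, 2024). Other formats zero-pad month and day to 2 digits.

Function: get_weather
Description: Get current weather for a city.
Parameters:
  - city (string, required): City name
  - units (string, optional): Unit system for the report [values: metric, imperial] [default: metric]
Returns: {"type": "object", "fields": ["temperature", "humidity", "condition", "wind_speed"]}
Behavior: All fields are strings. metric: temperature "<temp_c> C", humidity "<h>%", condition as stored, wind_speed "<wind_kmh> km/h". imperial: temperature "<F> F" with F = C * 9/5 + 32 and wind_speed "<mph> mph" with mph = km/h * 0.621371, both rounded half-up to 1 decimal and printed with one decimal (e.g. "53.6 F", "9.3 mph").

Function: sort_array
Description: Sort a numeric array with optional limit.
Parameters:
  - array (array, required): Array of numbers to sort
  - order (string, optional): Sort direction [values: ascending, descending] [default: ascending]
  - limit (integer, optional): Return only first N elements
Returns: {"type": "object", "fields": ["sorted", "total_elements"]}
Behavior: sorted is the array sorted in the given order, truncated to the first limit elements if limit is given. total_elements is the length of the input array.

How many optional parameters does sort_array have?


Parameters of sort_array: array (required), order (optional), limit (optional)
Optional count:
2


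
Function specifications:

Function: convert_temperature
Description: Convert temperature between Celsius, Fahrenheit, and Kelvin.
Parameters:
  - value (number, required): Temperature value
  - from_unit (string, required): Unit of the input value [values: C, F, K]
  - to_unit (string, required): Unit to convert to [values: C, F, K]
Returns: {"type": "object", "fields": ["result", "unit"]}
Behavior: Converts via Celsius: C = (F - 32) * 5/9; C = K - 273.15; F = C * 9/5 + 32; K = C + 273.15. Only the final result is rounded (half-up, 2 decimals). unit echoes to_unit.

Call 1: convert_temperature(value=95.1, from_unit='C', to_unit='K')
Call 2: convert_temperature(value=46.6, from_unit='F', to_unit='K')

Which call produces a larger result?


Call 1:
  Input already in C: 95.1
  To K: 95.1 + 273.15 = 368.25
  Round to 2 decimals: 368.25
  -> 368.25 K
Call 2:
  To C: (46.6 - 32) * 5/9 = 8.111111
  To K: 8.111111 + 273.15 = 281.261111
  Round to 2 decimals: 281.26
  -> 281.26 K
Call 1 (368.25 K)


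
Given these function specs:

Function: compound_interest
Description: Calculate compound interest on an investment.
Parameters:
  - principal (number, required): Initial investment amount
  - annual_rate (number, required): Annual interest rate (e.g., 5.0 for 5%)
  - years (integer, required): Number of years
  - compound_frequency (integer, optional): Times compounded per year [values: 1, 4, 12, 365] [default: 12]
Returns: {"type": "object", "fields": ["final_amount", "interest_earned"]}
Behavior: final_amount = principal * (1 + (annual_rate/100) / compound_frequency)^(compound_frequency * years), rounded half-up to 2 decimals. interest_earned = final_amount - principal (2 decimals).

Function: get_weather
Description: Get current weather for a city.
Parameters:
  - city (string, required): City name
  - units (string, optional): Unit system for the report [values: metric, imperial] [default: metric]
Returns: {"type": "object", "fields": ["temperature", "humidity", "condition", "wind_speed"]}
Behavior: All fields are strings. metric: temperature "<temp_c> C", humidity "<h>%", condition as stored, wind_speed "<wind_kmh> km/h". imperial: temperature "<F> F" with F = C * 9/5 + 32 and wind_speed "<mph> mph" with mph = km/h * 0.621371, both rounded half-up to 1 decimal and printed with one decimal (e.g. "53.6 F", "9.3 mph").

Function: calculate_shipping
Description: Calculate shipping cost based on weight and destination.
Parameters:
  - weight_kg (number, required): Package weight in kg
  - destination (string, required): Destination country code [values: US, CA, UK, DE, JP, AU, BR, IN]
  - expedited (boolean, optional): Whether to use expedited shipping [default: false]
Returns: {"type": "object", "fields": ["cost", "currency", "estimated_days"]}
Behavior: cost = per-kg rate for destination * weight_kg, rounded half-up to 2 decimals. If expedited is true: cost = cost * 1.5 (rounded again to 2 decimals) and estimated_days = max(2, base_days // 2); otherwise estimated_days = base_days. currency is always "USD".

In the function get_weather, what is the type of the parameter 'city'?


The get_weather spec declares:
  - city (string, required): City name
Type:
string


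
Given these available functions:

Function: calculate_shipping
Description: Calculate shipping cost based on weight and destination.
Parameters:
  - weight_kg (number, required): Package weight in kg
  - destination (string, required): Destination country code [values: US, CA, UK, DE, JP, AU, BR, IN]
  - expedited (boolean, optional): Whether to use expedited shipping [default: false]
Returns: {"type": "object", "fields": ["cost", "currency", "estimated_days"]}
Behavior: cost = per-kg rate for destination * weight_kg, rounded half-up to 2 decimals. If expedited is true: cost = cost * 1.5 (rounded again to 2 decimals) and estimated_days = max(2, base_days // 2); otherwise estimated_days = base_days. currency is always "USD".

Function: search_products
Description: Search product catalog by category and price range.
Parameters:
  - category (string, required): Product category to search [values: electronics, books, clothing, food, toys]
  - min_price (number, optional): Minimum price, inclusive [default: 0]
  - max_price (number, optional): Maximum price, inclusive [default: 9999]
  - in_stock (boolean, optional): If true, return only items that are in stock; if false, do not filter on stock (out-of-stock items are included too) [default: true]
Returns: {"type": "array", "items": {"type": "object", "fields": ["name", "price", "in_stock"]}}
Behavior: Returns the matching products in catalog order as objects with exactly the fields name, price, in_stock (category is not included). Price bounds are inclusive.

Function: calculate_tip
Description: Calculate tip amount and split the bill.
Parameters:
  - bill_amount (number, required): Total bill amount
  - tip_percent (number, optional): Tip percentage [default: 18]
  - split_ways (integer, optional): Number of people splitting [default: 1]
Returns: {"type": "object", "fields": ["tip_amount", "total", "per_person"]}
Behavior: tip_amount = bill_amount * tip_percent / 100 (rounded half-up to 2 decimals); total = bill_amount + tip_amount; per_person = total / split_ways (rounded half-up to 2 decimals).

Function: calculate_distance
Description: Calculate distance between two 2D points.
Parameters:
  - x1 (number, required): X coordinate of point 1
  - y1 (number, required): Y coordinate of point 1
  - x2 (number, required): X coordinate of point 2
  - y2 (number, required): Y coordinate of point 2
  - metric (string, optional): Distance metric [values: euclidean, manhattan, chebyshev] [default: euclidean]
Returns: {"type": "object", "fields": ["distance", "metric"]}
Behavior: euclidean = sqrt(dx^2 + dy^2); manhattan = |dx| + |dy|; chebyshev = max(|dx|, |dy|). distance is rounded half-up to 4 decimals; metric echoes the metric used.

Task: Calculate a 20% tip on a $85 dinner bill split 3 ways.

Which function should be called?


The task needs a function whose description is: Calculate tip amount and split the bill.
calculate_tip


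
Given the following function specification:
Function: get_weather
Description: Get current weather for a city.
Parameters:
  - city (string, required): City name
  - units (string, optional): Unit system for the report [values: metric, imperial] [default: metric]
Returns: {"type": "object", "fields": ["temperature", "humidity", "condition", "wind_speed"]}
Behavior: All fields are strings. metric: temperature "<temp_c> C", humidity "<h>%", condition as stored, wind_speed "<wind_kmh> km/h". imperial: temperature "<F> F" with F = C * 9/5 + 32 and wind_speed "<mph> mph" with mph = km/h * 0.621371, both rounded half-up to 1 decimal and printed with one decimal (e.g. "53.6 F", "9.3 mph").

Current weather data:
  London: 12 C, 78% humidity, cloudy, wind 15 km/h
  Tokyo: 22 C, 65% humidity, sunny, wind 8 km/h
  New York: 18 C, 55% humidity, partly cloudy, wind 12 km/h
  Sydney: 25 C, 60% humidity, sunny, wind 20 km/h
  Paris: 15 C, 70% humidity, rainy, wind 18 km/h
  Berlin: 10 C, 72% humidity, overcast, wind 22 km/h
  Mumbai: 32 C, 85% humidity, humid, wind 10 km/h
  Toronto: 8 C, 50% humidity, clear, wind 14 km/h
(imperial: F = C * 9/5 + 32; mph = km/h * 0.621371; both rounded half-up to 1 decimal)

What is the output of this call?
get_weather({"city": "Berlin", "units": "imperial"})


Berlin record: 10 C, 72%, overcast, 22 km/h
imperial: temperature = 10 * 9/5 + 32 = 50 -> 50.0 F
imperial: wind_speed = 22 * 0.621371 = 13.670162 -> 13.7 mph
Output:
{"temperature": "50.0 F", "humidity": "72%", "condition": "overcast", "wind_speed": "13.7 mph"}


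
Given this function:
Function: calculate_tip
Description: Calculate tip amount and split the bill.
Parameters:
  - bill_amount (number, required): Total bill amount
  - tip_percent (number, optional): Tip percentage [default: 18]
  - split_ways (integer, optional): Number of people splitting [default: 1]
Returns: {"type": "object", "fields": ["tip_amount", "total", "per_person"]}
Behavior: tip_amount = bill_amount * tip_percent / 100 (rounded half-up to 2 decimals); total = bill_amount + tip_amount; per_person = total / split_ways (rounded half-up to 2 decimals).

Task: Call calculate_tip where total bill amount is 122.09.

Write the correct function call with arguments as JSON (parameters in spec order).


Mapping each described value to its parameter name:
  'Total bill amount' -> bill_amount = 122.09
calculate_tip({"bill_amount": 122.09})


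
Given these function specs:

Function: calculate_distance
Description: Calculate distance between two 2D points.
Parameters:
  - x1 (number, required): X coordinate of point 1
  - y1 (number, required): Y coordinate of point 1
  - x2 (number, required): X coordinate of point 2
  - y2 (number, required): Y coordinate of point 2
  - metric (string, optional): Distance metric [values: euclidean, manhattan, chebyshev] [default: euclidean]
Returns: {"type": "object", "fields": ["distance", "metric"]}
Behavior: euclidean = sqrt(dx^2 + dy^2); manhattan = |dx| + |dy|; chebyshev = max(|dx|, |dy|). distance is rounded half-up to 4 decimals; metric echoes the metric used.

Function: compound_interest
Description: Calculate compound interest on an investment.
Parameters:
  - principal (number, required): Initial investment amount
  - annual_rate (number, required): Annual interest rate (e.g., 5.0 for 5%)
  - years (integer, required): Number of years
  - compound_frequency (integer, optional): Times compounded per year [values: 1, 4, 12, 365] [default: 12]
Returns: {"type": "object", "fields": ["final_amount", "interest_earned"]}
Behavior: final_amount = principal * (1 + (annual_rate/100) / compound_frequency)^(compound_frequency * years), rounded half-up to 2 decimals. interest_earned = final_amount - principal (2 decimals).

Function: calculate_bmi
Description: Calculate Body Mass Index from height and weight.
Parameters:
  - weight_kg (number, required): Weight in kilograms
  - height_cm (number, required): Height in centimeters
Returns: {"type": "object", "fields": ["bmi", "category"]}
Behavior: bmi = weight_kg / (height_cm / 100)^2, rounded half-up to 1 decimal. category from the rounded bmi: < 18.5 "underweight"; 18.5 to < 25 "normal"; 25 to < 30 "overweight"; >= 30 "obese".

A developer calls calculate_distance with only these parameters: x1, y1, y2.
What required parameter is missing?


Required parameters: x1, y1, x2, y2
Provided: x1, y1, y2
Missing: x2
x2


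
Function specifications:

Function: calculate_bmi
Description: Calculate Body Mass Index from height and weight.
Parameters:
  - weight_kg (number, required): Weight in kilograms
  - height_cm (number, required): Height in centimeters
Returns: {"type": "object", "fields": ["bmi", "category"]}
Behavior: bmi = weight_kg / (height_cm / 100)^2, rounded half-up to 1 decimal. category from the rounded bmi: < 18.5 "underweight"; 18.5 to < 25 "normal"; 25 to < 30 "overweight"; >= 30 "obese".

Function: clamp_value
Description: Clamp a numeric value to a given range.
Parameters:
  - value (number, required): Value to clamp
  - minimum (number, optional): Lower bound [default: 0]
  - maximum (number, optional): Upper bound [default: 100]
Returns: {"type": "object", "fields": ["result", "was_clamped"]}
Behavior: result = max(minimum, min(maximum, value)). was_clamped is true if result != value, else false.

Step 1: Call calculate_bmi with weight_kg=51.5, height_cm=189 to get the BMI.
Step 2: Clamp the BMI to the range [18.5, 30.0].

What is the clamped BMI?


Step 1: calculate_bmi(weight_kg=51.5, height_cm=189)
  height_m = 189 / 100 = 1.89
  bmi = 51.5 / 1.89^2 = 51.5 / 3.5721 = 14.41729 -> 14.4
  14.4 < 18.5 -> underweight
  -> bmi = 14.4
Step 2: clamp_value(value=14.4, minimum=18.5, maximum=30.0)
  result = max(18.5, min(30.0, 14.4)) = max(18.5, 14.4) = 18.5
  was_clamped = (18.5 != 14.4) = true
  -> result = 18.5
18.5


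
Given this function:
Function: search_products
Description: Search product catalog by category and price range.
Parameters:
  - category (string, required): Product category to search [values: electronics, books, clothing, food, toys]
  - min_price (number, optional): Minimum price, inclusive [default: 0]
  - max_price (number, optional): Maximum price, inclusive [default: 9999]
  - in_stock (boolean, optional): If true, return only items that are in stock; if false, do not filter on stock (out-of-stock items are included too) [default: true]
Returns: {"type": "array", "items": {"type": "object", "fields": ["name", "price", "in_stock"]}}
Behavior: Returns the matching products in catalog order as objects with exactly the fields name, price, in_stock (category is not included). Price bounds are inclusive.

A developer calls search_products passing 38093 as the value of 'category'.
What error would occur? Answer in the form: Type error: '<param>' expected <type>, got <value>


Spec: 'category' is declared as string; 38093 is an integer.
Type error: 'category' expected string, got 38093


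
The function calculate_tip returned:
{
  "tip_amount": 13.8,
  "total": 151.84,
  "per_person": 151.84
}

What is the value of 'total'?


151.84


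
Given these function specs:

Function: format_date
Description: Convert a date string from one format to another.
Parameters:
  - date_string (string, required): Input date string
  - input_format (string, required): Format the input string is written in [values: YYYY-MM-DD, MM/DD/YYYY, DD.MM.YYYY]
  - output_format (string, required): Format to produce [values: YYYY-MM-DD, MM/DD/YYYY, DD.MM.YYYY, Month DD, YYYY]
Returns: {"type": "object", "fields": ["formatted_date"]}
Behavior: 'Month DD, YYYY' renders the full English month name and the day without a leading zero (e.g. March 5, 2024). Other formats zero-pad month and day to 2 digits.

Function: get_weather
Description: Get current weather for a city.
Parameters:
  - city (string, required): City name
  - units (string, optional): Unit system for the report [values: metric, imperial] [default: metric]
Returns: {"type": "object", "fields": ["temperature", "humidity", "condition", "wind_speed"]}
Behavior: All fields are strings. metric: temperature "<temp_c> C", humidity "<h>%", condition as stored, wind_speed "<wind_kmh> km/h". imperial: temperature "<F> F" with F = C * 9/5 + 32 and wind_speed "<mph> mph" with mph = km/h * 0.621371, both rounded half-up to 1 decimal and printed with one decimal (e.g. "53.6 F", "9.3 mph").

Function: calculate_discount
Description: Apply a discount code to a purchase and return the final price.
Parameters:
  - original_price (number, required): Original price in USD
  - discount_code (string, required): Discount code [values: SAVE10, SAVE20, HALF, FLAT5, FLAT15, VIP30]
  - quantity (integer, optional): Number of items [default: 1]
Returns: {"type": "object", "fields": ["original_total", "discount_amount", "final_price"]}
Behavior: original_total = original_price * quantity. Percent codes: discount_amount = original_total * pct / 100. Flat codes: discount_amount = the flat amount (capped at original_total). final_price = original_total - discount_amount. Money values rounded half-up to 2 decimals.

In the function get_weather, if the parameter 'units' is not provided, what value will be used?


The get_weather spec declares:
  - units (string, optional): Unit system for the report [values: metric, imperial] [default: metric]
Default:
metric


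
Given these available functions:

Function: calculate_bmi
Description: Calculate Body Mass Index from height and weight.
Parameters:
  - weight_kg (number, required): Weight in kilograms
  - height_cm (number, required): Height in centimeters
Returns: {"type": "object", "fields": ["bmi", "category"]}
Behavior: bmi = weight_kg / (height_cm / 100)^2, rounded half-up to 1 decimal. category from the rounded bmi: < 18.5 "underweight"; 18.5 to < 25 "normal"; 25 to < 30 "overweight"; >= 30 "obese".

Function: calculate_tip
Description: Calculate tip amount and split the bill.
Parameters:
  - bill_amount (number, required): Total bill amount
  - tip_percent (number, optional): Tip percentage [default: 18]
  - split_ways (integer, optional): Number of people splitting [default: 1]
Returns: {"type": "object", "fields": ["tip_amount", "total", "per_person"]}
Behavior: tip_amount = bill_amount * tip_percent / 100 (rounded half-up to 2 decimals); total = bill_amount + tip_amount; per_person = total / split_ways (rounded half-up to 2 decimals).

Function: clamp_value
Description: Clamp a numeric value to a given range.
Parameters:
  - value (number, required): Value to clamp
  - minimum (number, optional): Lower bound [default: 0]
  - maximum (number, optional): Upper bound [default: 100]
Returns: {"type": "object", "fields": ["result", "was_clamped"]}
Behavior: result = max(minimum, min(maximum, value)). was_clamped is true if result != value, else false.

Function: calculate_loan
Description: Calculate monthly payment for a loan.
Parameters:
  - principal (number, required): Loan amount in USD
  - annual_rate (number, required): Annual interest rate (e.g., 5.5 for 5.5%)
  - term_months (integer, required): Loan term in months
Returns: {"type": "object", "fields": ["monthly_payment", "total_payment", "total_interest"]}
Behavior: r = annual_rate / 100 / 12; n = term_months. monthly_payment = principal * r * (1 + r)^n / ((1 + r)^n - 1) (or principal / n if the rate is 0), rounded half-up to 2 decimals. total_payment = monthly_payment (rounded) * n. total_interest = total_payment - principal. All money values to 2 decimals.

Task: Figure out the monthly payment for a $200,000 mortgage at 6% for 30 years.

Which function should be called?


The task needs a function whose description is: Calculate monthly payment for a loan.
calculate_loan


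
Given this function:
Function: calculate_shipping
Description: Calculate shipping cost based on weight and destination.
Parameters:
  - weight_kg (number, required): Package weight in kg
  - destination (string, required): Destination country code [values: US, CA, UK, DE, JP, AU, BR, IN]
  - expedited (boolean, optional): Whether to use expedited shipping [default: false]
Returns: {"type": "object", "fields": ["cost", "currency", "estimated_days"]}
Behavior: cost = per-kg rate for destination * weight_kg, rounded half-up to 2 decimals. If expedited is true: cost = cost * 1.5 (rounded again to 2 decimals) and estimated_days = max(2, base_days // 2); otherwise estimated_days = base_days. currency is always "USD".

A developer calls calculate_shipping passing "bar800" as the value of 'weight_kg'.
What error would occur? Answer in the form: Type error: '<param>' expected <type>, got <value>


Spec: 'weight_kg' is declared as number; "bar800" is a string.
Type error: 'weight_kg' expected number, got "bar800"


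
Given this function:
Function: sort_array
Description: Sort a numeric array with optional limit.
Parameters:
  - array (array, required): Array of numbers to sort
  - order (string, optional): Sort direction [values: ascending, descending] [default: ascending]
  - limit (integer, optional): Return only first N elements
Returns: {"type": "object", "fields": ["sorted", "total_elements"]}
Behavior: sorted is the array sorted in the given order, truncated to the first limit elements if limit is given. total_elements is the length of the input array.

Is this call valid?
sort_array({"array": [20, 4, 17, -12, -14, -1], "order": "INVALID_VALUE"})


Checking parameter values...
Parameter 'order' has value 'INVALID_VALUE' not in allowed: ascending, descending
Invalid - 'order' must be one of ascending, descending


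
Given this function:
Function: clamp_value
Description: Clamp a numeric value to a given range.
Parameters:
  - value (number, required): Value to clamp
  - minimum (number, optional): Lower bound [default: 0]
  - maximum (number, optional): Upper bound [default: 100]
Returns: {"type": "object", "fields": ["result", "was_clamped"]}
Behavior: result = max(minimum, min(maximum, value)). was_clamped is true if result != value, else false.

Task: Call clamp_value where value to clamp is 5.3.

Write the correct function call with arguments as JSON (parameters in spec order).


Mapping each described value to its parameter name:
  'Value to clamp' -> value = 5.3
clamp_value({"value": 5.3})


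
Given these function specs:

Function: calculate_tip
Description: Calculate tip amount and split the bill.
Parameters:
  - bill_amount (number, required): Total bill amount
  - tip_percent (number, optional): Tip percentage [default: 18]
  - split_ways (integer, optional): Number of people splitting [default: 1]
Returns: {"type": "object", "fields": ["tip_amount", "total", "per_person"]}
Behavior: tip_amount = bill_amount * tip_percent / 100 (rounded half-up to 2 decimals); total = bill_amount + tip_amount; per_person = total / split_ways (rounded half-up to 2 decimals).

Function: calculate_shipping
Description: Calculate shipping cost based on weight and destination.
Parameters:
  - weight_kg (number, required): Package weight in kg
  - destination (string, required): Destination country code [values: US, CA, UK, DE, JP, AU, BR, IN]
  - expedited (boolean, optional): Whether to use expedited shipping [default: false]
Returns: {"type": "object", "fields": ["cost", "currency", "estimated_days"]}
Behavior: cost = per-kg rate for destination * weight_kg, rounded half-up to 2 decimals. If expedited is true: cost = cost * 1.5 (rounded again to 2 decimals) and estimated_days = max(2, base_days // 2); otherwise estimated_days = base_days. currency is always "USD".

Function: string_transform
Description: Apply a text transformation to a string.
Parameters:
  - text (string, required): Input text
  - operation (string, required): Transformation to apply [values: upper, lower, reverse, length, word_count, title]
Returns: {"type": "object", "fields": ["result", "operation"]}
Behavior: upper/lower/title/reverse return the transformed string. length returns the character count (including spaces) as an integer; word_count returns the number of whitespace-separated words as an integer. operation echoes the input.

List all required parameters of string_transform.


Parameters of string_transform and their required/optional flag:
  text: required
  operation: required
operation, text


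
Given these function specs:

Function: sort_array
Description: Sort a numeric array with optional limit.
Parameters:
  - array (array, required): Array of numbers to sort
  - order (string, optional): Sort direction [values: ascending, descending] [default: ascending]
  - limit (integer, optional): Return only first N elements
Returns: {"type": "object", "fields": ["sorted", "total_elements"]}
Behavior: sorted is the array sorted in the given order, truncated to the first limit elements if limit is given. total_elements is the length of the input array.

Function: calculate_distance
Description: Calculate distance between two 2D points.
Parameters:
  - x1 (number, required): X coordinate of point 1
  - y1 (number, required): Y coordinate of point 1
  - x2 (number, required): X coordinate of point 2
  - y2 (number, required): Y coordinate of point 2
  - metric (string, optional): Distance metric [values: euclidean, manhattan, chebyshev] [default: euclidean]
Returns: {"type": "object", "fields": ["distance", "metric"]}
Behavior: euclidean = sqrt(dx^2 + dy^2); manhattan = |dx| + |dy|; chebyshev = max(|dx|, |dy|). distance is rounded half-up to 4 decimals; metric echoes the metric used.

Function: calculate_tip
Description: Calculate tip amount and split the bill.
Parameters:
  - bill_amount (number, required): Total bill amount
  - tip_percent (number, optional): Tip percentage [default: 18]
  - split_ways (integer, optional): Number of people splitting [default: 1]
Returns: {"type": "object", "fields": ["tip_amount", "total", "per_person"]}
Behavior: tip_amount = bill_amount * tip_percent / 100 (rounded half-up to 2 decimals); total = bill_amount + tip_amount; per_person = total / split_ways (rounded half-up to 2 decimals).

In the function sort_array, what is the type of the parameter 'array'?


The sort_array spec declares:
  - array (array, required): Array of numbers to sort
Type:
array


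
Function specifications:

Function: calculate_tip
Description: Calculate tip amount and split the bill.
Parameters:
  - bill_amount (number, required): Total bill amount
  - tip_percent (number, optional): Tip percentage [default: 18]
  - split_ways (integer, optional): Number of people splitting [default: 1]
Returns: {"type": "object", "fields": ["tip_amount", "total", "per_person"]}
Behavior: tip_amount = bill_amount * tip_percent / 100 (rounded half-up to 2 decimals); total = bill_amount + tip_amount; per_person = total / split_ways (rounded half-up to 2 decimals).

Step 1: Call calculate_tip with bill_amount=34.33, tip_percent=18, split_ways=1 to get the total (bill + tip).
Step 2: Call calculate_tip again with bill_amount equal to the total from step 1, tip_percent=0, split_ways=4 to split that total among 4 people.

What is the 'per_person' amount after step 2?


Step 1: calculate_tip(bill_amount=34.33, tip_percent=18, split_ways=1)
  tip_amount = 34.33 * 18/100 = 6.1794 -> 6.18
  total = 34.33 + 6.18 = 40.51
  per_person = 40.51 / 1 = 40.51 -> 40.51
  -> total = 40.51
Step 2: calculate_tip(bill_amount=40.51, tip_percent=0, split_ways=4)
  tip_amount = 40.51 * 0/100 = 0 -> 0.00
  total = 40.51 + 0.00 = 40.51
  per_person = 40.51 / 4 = 10.1275 -> 10.13
  -> per_person = 10.13
$10.13


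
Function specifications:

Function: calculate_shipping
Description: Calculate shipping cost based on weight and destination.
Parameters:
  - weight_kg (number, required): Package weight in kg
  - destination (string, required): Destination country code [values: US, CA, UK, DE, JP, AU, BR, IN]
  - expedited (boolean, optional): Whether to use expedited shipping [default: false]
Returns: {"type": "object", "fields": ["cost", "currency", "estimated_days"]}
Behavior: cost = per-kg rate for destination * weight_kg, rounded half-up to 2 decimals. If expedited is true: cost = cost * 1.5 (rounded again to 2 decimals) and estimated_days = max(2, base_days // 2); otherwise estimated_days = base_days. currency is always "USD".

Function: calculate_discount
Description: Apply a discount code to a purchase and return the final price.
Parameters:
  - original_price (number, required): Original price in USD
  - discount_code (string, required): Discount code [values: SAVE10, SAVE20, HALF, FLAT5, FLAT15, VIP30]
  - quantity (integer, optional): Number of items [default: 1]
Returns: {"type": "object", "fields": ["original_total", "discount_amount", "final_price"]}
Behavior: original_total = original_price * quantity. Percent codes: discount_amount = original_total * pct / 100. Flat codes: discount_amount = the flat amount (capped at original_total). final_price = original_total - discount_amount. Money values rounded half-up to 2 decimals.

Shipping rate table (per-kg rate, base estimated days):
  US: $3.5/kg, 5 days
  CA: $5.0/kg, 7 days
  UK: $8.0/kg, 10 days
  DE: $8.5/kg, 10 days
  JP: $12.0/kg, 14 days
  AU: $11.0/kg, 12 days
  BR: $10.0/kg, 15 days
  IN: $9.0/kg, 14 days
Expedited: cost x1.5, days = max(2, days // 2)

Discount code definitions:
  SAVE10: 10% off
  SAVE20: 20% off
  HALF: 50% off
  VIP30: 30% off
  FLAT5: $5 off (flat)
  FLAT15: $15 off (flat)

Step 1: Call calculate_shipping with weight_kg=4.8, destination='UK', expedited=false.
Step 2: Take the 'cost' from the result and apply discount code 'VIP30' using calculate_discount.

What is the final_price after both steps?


Step 1: calculate_shipping(weight_kg=4.8, destination=UK, expedited=false)
  Rate for UK: $8.0/kg, base 10 days
  cost = 8.0 * 4.8 = 38.4 -> 38.40
  expedited not set/false: estimated_days = 10
  -> cost = 38.40 USD
Step 2: calculate_discount(original_price=38.4, discount_code=VIP30, quantity=1)
  original_total = 38.4 * 1 = 38.40
  VIP30 = 30% off: discount_amount = 38.40 * 30/100 = 11.52 -> 11.52
  final_price = 38.40 - 11.52 = 26.88
  -> final_price = 26.88
$26.88


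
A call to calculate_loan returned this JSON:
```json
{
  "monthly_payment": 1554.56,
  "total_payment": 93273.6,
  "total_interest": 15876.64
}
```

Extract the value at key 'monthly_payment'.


1554.56


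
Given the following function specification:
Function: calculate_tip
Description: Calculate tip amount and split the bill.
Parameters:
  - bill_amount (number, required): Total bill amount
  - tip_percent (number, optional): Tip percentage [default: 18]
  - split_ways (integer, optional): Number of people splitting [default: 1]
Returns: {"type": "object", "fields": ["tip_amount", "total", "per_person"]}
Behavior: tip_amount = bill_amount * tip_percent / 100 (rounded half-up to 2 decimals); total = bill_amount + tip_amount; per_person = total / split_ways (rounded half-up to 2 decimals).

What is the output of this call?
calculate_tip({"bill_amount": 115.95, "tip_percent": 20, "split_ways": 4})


tip_amount = 115.95 * 20/100 = 23.19 -> 23.19
total = 115.95 + 23.19 = 139.14
per_person = 139.14 / 4 = 34.785 -> 34.79
Output:
{"tip_amount": 23.19, "total": 139.14, "per_person": 34.79}


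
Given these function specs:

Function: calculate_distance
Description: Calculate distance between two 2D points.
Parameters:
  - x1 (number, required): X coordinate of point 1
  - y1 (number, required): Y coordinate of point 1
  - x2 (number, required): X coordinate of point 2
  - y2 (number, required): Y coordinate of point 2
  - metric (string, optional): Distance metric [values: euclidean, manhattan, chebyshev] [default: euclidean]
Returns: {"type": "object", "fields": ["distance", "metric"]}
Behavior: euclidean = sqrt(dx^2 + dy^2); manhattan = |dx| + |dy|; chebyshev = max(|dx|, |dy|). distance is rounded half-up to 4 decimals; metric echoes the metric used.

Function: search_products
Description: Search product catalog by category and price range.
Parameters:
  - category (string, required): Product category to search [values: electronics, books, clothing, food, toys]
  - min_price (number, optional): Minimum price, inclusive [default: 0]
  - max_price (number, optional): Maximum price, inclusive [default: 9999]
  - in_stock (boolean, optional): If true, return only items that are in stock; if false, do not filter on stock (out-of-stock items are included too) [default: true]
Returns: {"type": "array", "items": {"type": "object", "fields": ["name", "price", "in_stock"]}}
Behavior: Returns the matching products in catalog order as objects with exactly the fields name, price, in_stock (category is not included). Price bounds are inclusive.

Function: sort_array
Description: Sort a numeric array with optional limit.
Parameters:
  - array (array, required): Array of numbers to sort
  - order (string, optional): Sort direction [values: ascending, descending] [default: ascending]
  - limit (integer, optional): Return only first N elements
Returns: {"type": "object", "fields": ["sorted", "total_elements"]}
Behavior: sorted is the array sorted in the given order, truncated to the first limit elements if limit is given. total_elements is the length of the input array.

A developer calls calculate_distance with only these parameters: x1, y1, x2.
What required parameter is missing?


Required parameters: x1, y1, x2, y2
Provided: x1, y1, x2
Missing: y2
y2
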